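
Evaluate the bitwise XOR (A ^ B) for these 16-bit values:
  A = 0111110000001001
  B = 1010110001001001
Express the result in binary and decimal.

Apply ^ to each column (1 where bits differ):
  0111110000001001
^ 1010110001001001
------------------
  1101000001000000

Answer: 1101000001000000 (53312)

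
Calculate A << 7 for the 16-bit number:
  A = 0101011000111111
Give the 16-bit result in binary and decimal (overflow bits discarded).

Shift left by 7: drop the top 7 bit(s), append 7 zero(s) on the right.
  0101011000111111  ->  discard [0101011], keep [000111111], append 0000000
= 0001111110000000

Answer: 0001111110000000 (8064)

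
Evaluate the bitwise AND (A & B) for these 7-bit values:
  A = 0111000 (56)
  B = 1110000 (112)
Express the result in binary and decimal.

Apply & to each column (1 only where both bits are 1):
  0111000
& 1110000
---------
  0110000

Answer: 0110000 (48)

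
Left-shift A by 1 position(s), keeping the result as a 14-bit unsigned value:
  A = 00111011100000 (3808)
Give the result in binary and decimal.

Shift left by 1: drop the top 1 bit(s), append 1 zero(s) on the right.
  00111011100000  ->  discard [0], keep [0111011100000], append 0
= 01110111000000

Answer: 01110111000000 (7616)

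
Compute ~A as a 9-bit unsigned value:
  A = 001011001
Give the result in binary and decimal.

Flip each bit (0->1, 1->0):
  001011001
  110100110

Answer: 110100110 (422)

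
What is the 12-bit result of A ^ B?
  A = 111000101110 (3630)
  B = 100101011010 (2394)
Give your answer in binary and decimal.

Apply ^ to each column (1 where bits differ):
  111000101110
^ 100101011010
--------------
  011101110100

Answer: 011101110100 (1908)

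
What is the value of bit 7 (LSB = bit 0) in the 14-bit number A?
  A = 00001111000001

Bit 7 is the 8th from the right.
  00001111000001
        ^
That bit is 1.

Answer: 1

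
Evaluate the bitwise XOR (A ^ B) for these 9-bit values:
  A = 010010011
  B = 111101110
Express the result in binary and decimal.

Apply ^ to each column (1 where bits differ):
  010010011
^ 111101110
-----------
  101111101

Answer: 101111101 (381)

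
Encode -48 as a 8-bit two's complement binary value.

1. Binary of +48:  00110000
2. Invert bits:     11001111
3. Add 1:           11010000

Answer: 11010000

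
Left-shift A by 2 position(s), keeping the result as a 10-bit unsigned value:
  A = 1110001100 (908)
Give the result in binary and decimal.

Shift left by 2: drop the top 2 bit(s), append 2 zero(s) on the right.
  1110001100  ->  discard [11], keep [10001100], append 00
= 1000110000

Answer: 1000110000 (560)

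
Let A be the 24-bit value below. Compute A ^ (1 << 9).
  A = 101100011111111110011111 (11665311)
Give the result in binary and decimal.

Mask = 1 << 9 = 000000000000001000000000
Bit 9 of A is 1; XOR with the mask flips it to 0.
  101100011111111110011111
^ 000000000000001000000000
--------------------------
  101100011111110110011111

Answer: 101100011111110110011111 (11664799)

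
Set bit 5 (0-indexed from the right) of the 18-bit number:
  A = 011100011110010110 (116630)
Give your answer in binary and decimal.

Mask = 1 << 5 = 000000000000100000
Bit 5 of A is 0, so OR-ing with the mask flips it to 1.
  011100011110010110
| 000000000000100000
--------------------
  011100011110110110

Answer: 011100011110110110 (116662)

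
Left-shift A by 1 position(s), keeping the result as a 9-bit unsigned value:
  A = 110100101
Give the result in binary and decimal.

Shift left by 1: drop the top 1 bit(s), append 1 zero(s) on the right.
  110100101  ->  discard [1], keep [10100101], append 0
= 101001010

Answer: 101001010 (330)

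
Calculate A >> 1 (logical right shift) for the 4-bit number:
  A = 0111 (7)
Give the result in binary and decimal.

Logical shift right by 1: drop the bottom 1 bit(s), prepend 1 zero(s) on the left.
  0111  ->  keep [011], discard [1], prepend 0
= 0011

Answer: 0011 (3)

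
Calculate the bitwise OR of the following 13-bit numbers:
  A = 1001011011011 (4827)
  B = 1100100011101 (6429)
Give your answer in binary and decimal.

Apply | to each column (1 where either bit is 1):
  1001011011011
| 1100100011101
---------------
  1101111011111

Answer: 1101111011111 (7135)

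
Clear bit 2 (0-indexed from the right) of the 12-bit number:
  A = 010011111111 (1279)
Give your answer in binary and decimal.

Mask = ~(1 << 2) = 111111111011
Bit 2 of A is 1, so AND-ing with the mask clears it to 0.
  010011111111
& 111111111011
--------------
  010011111011

Answer: 010011111011 (1275)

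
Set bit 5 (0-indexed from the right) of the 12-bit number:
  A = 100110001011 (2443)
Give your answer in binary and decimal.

Mask = 1 << 5 = 000000100000
Bit 5 of A is 0, so OR-ing with the mask flips it to 1.
  100110001011
| 000000100000
--------------
  100110101011

Answer: 100110101011 (2475)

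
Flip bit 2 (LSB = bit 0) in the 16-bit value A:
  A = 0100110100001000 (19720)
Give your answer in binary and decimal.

Mask = 1 << 2 = 0000000000000100
Bit 2 of A is 0; XOR with the mask flips it to 1.
  0100110100001000
^ 0000000000000100
------------------
  0100110100001100

Answer: 0100110100001100 (19724)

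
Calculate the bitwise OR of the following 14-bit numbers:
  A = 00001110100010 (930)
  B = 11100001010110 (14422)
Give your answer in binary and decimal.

Apply | to each column (1 where either bit is 1):
  00001110100010
| 11100001010110
----------------
  11101111110110

Answer: 11101111110110 (15350)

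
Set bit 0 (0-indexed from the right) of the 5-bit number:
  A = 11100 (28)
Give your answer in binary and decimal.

Mask = 1 << 0 = 00001
Bit 0 of A is 0, so OR-ing with the mask flips it to 1.
  11100
| 00001
-------
  11101

Answer: 11101 (29)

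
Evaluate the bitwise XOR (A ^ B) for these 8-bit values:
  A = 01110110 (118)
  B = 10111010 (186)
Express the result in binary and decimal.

Apply ^ to each column (1 where bits differ):
  01110110
^ 10111010
----------
  11001100

Answer: 11001100 (204)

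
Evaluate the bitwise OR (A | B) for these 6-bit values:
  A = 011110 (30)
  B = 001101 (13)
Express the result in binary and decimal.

Apply | to each column (1 where either bit is 1):
  011110
| 001101
--------
  011111

Answer: 011111 (31)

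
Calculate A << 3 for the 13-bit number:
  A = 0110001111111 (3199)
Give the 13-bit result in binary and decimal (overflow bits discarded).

Shift left by 3: drop the top 3 bit(s), append 3 zero(s) on the right.
  0110001111111  ->  discard [011], keep [0001111111], append 000
= 0001111111000

Answer: 0001111111000 (1016)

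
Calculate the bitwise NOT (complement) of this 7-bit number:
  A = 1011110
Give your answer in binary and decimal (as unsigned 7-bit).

Flip each bit (0->1, 1->0):
  1011110
  0100001

Answer: 0100001 (33)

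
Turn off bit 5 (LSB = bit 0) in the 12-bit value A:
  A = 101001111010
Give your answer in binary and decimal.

Mask = ~(1 << 5) = 111111011111
Bit 5 of A is 1, so AND-ing with the mask clears it to 0.
  101001111010
& 111111011111
--------------
  101001011010

Answer: 101001011010 (2650)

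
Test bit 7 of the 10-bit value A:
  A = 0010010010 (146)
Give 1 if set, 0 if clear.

Bit 7 is the 8th from the right.
  0010010010
    ^
That bit is 1.

Answer: 1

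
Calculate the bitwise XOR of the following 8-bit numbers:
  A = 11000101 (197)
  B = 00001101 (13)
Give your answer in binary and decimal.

Apply ^ to each column (1 where bits differ):
  11000101
^ 00001101
----------
  11001000

Answer: 11001000 (200)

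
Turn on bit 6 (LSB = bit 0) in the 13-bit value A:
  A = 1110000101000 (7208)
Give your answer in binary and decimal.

Mask = 1 << 6 = 0000001000000
Bit 6 of A is 0, so OR-ing with the mask flips it to 1.
  1110000101000
| 0000001000000
---------------
  1110001101000

Answer: 1110001101000 (7272)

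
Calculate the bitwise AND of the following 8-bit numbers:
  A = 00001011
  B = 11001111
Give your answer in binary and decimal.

Apply & to each column (1 only where both bits are 1):
  00001011
& 11001111
----------
  00001011

Answer: 00001011 (11)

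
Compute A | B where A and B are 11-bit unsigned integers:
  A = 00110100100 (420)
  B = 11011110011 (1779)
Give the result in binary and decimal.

Apply | to each column (1 where either bit is 1):
  00110100100
| 11011110011
-------------
  11111110111

Answer: 11111110111 (2039)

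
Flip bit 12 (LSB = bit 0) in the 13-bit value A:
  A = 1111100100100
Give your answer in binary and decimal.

Mask = 1 << 12 = 1000000000000
Bit 12 of A is 1; XOR with the mask flips it to 0.
  1111100100100
^ 1000000000000
---------------
  0111100100100

Answer: 0111100100100 (3876)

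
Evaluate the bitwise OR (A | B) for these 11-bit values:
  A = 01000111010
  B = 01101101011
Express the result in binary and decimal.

Apply | to each column (1 where either bit is 1):
  01000111010
| 01101101011
-------------
  01101111011

Answer: 01101111011 (891)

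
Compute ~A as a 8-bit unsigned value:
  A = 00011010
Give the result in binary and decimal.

Flip each bit (0->1, 1->0):
  00011010
  11100101

Answer: 11100101 (229)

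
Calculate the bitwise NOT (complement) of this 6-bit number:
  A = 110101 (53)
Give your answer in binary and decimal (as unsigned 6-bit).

Flip each bit (0->1, 1->0):
  110101
  001010

Answer: 001010 (10)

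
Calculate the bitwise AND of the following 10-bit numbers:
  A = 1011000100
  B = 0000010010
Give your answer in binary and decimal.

Apply & to each column (1 only where both bits are 1):
  1011000100
& 0000010010
------------
  0000000000

Answer: 0000000000 (0)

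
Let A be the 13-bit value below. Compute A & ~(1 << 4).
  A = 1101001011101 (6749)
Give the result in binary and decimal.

Mask = ~(1 << 4) = 1111111101111
Bit 4 of A is 1, so AND-ing with the mask clears it to 0.
  1101001011101
& 1111111101111
---------------
  1101001001101

Answer: 1101001001101 (6733)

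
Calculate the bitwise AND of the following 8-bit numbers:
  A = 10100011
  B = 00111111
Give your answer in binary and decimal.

Apply & to each column (1 only where both bits are 1):
  10100011
& 00111111
----------
  00100011

Answer: 00100011 (35)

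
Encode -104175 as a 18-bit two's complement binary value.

1. Binary of +104175:  011001011011101111
2. Invert bits:     100110100100010000
3. Add 1:           100110100100010001

Answer: 100110100100010001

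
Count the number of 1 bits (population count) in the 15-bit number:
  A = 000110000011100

000110000011100
1-bits at positions (from bit 0 = LSB): 2, 3, 4, 10, 11
Count = 5

Answer: 5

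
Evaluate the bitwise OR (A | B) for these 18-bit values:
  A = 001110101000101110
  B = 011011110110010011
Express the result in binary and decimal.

Apply | to each column (1 where either bit is 1):
  001110101000101110
| 011011110110010011
--------------------
  011111111110111111

Answer: 011111111110111111 (131007)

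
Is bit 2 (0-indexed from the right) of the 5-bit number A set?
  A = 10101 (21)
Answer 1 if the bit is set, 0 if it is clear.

Bit 2 is the 3rd from the right.
  10101
    ^
That bit is 1.

Answer: 1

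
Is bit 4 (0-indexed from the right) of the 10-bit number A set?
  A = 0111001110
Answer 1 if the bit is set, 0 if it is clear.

Bit 4 is the 5th from the right.
  0111001110
       ^
That bit is 0.

Answer: 0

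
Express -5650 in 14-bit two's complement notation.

1. Binary of +5650:  01011000010010
2. Invert bits:     10100111101101
3. Add 1:           10100111101110

Answer: 10100111101110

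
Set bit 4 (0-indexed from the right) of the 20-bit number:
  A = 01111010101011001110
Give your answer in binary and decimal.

Mask = 1 << 4 = 00000000000000010000
Bit 4 of A is 0, so OR-ing with the mask flips it to 1.
  01111010101011001110
| 00000000000000010000
----------------------
  01111010101011011110

Answer: 01111010101011011110 (502494)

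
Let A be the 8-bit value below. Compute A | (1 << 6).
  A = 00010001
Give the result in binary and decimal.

Mask = 1 << 6 = 01000000
Bit 6 of A is 0, so OR-ing with the mask flips it to 1.
  00010001
| 01000000
----------
  01010001

Answer: 01010001 (81)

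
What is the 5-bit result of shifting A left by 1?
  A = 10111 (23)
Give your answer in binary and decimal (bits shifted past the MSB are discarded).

Shift left by 1: drop the top 1 bit(s), append 1 zero(s) on the right.
  10111  ->  discard [1], keep [0111], append 0
= 01110

Answer: 01110 (14)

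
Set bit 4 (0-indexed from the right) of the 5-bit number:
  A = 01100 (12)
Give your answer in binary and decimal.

Mask = 1 << 4 = 10000
Bit 4 of A is 0, so OR-ing with the mask flips it to 1.
  01100
| 10000
-------
  11100

Answer: 11100 (28)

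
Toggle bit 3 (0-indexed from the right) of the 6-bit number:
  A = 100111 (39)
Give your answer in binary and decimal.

Mask = 1 << 3 = 001000
Bit 3 of A is 0; XOR with the mask flips it to 1.
  100111
^ 001000
--------
  101111

Answer: 101111 (47)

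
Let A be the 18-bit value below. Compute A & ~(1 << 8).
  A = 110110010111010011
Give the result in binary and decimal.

Mask = ~(1 << 8) = 111111111011111111
Bit 8 of A is 1, so AND-ing with the mask clears it to 0.
  110110010111010011
& 111111111011111111
--------------------
  110110010011010011

Answer: 110110010011010011 (222419)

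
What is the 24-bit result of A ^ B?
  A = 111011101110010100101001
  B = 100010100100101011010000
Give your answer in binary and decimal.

Apply ^ to each column (1 where bits differ):
  111011101110010100101001
^ 100010100100101011010000
--------------------------
  011001001010111111111001

Answer: 011001001010111111111001 (6598649)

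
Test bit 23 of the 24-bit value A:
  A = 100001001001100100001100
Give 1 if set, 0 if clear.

Bit 23 is the 24th from the right.
  100001001001100100001100
  ^
That bit is 1.

Answer: 1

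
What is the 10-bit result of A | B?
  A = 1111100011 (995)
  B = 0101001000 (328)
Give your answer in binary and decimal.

Apply | to each column (1 where either bit is 1):
  1111100011
| 0101001000
------------
  1111101011

Answer: 1111101011 (1003)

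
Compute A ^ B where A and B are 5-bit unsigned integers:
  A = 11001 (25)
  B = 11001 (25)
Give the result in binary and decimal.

Apply ^ to each column (1 where bits differ):
  11001
^ 11001
-------
  00000

Answer: 00000 (0)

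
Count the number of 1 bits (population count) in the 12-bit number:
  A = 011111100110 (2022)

011111100110
1-bits at positions (from bit 0 = LSB): 1, 2, 5, 6, 7, 8, 9, 10
Count = 8

Answer: 8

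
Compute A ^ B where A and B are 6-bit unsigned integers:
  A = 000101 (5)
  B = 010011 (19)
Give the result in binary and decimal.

Apply ^ to each column (1 where bits differ):
  000101
^ 010011
--------
  010110

Answer: 010110 (22)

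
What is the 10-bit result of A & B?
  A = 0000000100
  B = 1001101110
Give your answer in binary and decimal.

Apply & to each column (1 only where both bits are 1):
  0000000100
& 1001101110
------------
  0000000100

Answer: 0000000100 (4)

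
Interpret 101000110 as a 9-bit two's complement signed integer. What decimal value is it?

MSB is 1, so the value is negative. Find the magnitude:
1. Invert bits:  010111001
2. Add 1:        010111010  = 186
3. Apply sign:   -186

Answer: -186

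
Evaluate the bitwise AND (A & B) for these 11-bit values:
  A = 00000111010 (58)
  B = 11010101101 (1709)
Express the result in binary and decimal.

Apply & to each column (1 only where both bits are 1):
  00000111010
& 11010101101
-------------
  00000101000

Answer: 00000101000 (40)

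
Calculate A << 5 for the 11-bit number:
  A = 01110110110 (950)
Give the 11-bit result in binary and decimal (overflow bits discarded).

Shift left by 5: drop the top 5 bit(s), append 5 zero(s) on the right.
  01110110110  ->  discard [01110], keep [110110], append 00000
= 11011000000

Answer: 11011000000 (1728)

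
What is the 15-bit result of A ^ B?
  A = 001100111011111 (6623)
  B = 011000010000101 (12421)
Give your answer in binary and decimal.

Apply ^ to each column (1 where bits differ):
  001100111011111
^ 011000010000101
-----------------
  010100101011010

Answer: 010100101011010 (10586)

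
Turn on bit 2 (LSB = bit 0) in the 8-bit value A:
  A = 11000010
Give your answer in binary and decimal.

Mask = 1 << 2 = 00000100
Bit 2 of A is 0, so OR-ing with the mask flips it to 1.
  11000010
| 00000100
----------
  11000110

Answer: 11000110 (198)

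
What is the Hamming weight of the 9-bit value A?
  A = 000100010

000100010
1-bits at positions (from bit 0 = LSB): 1, 5
Count = 2

Answer: 2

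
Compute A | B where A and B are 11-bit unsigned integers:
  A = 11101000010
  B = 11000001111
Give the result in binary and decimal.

Apply | to each column (1 where either bit is 1):
  11101000010
| 11000001111
-------------
  11101001111

Answer: 11101001111 (1871)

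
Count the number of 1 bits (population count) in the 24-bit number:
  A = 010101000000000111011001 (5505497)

010101000000000111011001
1-bits at positions (from bit 0 = LSB): 0, 3, 4, 6, 7, 8, 18, 20, 22
Count = 9

Answer: 9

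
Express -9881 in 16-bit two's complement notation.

1. Binary of +9881:  0010011010011001
2. Invert bits:     1101100101100110
3. Add 1:           1101100101100111

Answer: 1101100101100111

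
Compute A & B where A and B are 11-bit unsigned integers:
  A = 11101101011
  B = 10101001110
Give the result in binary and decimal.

Apply & to each column (1 only where both bits are 1):
  11101101011
& 10101001110
-------------
  10101001010

Answer: 10101001010 (1354)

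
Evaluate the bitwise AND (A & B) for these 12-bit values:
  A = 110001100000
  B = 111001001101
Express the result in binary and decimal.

Apply & to each column (1 only where both bits are 1):
  110001100000
& 111001001101
--------------
  110001000000

Answer: 110001000000 (3136)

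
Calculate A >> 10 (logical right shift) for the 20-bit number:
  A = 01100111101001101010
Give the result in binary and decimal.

Logical shift right by 10: drop the bottom 10 bit(s), prepend 10 zero(s) on the left.
  01100111101001101010  ->  keep [0110011110], discard [1001101010], prepend 0000000000
= 00000000000110011110

Answer: 00000000000110011110 (414)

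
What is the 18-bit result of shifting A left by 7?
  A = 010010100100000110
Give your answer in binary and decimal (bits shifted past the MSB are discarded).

Shift left by 7: drop the top 7 bit(s), append 7 zero(s) on the right.
  010010100100000110  ->  discard [0100101], keep [00100000110], append 0000000
= 001000001100000000

Answer: 001000001100000000 (33536)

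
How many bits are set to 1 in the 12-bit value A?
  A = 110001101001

110001101001
1-bits at positions (from bit 0 = LSB): 0, 3, 5, 6, 10, 11
Count = 6

Answer: 6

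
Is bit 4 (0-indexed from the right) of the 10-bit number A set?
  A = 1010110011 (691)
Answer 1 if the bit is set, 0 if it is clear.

Bit 4 is the 5th from the right.
  1010110011
       ^
That bit is 1.

Answer: 1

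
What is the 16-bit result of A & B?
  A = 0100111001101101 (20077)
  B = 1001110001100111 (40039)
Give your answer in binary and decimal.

Apply & to each column (1 only where both bits are 1):
  0100111001101101
& 1001110001100111
------------------
  0000110001100101

Answer: 0000110001100101 (3173)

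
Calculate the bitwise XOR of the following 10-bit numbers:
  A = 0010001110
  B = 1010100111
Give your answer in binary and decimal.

Apply ^ to each column (1 where bits differ):
  0010001110
^ 1010100111
------------
  1000101001

Answer: 1000101001 (553)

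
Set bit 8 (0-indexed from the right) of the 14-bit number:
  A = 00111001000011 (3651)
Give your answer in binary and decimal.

Mask = 1 << 8 = 00000100000000
Bit 8 of A is 0, so OR-ing with the mask flips it to 1.
  00111001000011
| 00000100000000
----------------
  00111101000011

Answer: 00111101000011 (3907)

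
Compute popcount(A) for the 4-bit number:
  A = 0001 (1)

0001
1-bits at positions (from bit 0 = LSB): 0
Count = 1

Answer: 1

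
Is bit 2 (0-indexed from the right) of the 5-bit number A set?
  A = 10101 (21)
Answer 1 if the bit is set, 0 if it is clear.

Bit 2 is the 3rd from the right.
  10101
    ^
That bit is 1.

Answer: 1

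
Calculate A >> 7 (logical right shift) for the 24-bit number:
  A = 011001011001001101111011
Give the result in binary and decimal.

Logical shift right by 7: drop the bottom 7 bit(s), prepend 7 zero(s) on the left.
  011001011001001101111011  ->  keep [01100101100100110], discard [1111011], prepend 0000000
= 000000001100101100100110

Answer: 000000001100101100100110 (52006)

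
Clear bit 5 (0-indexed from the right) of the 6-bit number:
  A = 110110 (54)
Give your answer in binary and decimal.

Mask = ~(1 << 5) = 011111
Bit 5 of A is 1, so AND-ing with the mask clears it to 0.
  110110
& 011111
--------
  010110

Answer: 010110 (22)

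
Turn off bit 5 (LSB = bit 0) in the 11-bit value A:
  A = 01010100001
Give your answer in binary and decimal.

Mask = ~(1 << 5) = 11111011111
Bit 5 of A is 1, so AND-ing with the mask clears it to 0.
  01010100001
& 11111011111
-------------
  01010000001

Answer: 01010000001 (641)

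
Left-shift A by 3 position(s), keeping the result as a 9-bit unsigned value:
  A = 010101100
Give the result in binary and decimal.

Shift left by 3: drop the top 3 bit(s), append 3 zero(s) on the right.
  010101100  ->  discard [010], keep [101100], append 000
= 101100000

Answer: 101100000 (352)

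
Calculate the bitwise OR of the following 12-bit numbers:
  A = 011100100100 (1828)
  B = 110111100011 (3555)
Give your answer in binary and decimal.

Apply | to each column (1 where either bit is 1):
  011100100100
| 110111100011
--------------
  111111100111

Answer: 111111100111 (4071)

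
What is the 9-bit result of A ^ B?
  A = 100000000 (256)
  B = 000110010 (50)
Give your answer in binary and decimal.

Apply ^ to each column (1 where bits differ):
  100000000
^ 000110010
-----------
  100110010

Answer: 100110010 (306)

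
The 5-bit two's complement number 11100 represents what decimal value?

MSB is 1, so the value is negative. Find the magnitude:
1. Invert bits:  00011
2. Add 1:        00100  = 4
3. Apply sign:   -4

Answer: -4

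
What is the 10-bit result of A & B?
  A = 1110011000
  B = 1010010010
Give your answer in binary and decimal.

Apply & to each column (1 only where both bits are 1):
  1110011000
& 1010010010
------------
  1010010000

Answer: 1010010000 (656)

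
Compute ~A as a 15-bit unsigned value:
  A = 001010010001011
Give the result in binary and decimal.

Flip each bit (0->1, 1->0):
  001010010001011
  110101101110100

Answer: 110101101110100 (27508)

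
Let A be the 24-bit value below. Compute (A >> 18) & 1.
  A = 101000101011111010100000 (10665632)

Bit 18 is the 19th from the right.
  101000101011111010100000
       ^
That bit is 0.

Answer: 0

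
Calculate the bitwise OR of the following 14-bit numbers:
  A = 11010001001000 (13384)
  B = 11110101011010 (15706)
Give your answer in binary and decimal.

Apply | to each column (1 where either bit is 1):
  11010001001000
| 11110101011010
----------------
  11110101011010

Answer: 11110101011010 (15706)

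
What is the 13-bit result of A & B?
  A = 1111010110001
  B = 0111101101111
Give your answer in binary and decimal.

Apply & to each column (1 only where both bits are 1):
  1111010110001
& 0111101101111
---------------
  0111000100001

Answer: 0111000100001 (3617)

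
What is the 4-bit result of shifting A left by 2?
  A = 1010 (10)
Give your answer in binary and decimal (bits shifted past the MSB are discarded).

Shift left by 2: drop the top 2 bit(s), append 2 zero(s) on the right.
  1010  ->  discard [10], keep [10], append 00
= 1000

Answer: 1000 (8)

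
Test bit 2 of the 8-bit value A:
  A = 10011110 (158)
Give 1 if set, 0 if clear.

Bit 2 is the 3rd from the right.
  10011110
       ^
That bit is 1.

Answer: 1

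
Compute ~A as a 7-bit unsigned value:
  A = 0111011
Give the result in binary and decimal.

Flip each bit (0->1, 1->0):
  0111011
  1000100

Answer: 1000100 (68)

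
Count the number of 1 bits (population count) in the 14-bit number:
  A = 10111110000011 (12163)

10111110000011
1-bits at positions (from bit 0 = LSB): 0, 1, 7, 8, 9, 10, 11, 13
Count = 8

Answer: 8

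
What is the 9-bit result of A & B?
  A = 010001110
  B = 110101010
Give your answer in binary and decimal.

Apply & to each column (1 only where both bits are 1):
  010001110
& 110101010
-----------
  010001010

Answer: 010001010 (138)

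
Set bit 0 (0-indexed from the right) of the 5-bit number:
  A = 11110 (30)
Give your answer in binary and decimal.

Mask = 1 << 0 = 00001
Bit 0 of A is 0, so OR-ing with the mask flips it to 1.
  11110
| 00001
-------
  11111

Answer: 11111 (31)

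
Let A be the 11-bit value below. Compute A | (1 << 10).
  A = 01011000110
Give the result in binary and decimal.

Mask = 1 << 10 = 10000000000
Bit 10 of A is 0, so OR-ing with the mask flips it to 1.
  01011000110
| 10000000000
-------------
  11011000110

Answer: 11011000110 (1734)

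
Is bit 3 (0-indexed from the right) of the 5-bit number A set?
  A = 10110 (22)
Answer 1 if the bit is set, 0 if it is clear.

Bit 3 is the 4th from the right.
  10110
   ^
That bit is 0.

Answer: 0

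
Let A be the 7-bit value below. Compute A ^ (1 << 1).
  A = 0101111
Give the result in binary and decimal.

Mask = 1 << 1 = 0000010
Bit 1 of A is 1; XOR with the mask flips it to 0.
  0101111
^ 0000010
---------
  0101101

Answer: 0101101 (45)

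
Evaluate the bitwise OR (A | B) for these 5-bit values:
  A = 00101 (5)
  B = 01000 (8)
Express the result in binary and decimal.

Apply | to each column (1 where either bit is 1):
  00101
| 01000
-------
  01101

Answer: 01101 (13)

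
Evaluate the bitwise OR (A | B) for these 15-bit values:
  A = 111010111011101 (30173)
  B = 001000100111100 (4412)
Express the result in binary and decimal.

Apply | to each column (1 where either bit is 1):
  111010111011101
| 001000100111100
-----------------
  111010111111101

Answer: 111010111111101 (30205)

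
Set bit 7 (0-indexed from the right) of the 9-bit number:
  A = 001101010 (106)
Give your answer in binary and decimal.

Mask = 1 << 7 = 010000000
Bit 7 of A is 0, so OR-ing with the mask flips it to 1.
  001101010
| 010000000
-----------
  011101010

Answer: 011101010 (234)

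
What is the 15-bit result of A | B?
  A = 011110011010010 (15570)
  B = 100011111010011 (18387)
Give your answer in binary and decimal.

Apply | to each column (1 where either bit is 1):
  011110011010010
| 100011111010011
-----------------
  111111111010011

Answer: 111111111010011 (32723)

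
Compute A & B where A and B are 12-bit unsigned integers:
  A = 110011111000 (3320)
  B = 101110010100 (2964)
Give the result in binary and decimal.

Apply & to each column (1 only where both bits are 1):
  110011111000
& 101110010100
--------------
  100010010000

Answer: 100010010000 (2192)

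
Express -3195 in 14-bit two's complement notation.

1. Binary of +3195:  00110001111011
2. Invert bits:     11001110000100
3. Add 1:           11001110000101

Answer: 11001110000101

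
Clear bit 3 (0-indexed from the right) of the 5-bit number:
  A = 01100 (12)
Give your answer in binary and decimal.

Mask = ~(1 << 3) = 10111
Bit 3 of A is 1, so AND-ing with the mask clears it to 0.
  01100
& 10111
-------
  00100

Answer: 00100 (4)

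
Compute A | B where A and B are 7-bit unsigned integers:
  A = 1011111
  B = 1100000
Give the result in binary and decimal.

Apply | to each column (1 where either bit is 1):
  1011111
| 1100000
---------
  1111111

Answer: 1111111 (127)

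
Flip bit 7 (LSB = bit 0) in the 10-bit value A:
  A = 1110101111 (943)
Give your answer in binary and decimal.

Mask = 1 << 7 = 0010000000
Bit 7 of A is 1; XOR with the mask flips it to 0.
  1110101111
^ 0010000000
------------
  1100101111

Answer: 1100101111 (815)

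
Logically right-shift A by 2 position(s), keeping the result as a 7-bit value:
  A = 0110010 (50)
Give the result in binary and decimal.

Logical shift right by 2: drop the bottom 2 bit(s), prepend 2 zero(s) on the left.
  0110010  ->  keep [01100], discard [10], prepend 00
= 0001100

Answer: 0001100 (12)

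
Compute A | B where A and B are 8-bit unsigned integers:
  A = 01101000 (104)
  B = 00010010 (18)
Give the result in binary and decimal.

Apply | to each column (1 where either bit is 1):
  01101000
| 00010010
----------
  01111010

Answer: 01111010 (122)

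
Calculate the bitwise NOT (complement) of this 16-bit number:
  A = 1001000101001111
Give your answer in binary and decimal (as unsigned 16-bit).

Flip each bit (0->1, 1->0):
  1001000101001111
  0110111010110000

Answer: 0110111010110000 (28336)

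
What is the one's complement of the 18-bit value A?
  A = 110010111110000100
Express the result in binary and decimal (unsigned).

Flip each bit (0->1, 1->0):
  110010111110000100
  001101000001111011

Answer: 001101000001111011 (53371)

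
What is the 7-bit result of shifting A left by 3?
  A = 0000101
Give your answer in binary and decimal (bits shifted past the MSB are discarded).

Shift left by 3: drop the top 3 bit(s), append 3 zero(s) on the right.
  0000101  ->  discard [000], keep [0101], append 000
= 0101000

Answer: 0101000 (40)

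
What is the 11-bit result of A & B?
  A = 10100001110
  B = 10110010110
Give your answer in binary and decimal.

Apply & to each column (1 only where both bits are 1):
  10100001110
& 10110010110
-------------
  10100000110

Answer: 10100000110 (1286)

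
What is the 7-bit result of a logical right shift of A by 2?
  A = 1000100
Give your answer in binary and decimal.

Logical shift right by 2: drop the bottom 2 bit(s), prepend 2 zero(s) on the left.
  1000100  ->  keep [10001], discard [00], prepend 00
= 0010001

Answer: 0010001 (17)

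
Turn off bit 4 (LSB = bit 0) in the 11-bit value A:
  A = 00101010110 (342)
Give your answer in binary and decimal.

Mask = ~(1 << 4) = 11111101111
Bit 4 of A is 1, so AND-ing with the mask clears it to 0.
  00101010110
& 11111101111
-------------
  00101000110

Answer: 00101000110 (326)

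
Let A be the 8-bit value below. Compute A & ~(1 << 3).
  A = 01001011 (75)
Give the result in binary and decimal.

Mask = ~(1 << 3) = 11110111
Bit 3 of A is 1, so AND-ing with the mask clears it to 0.
  01001011
& 11110111
----------
  01000011

Answer: 01000011 (67)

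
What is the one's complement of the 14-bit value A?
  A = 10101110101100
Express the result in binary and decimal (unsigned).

Flip each bit (0->1, 1->0):
  10101110101100
  01010001010011

Answer: 01010001010011 (5203)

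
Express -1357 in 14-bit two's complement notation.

1. Binary of +1357:  00010101001101
2. Invert bits:     11101010110010
3. Add 1:           11101010110011

Answer: 11101010110011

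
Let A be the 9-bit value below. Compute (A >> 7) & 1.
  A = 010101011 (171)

Bit 7 is the 8th from the right.
  010101011
   ^
That bit is 1.

Answer: 1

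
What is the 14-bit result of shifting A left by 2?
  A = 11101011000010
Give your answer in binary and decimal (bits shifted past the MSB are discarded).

Shift left by 2: drop the top 2 bit(s), append 2 zero(s) on the right.
  11101011000010  ->  discard [11], keep [101011000010], append 00
= 10101100001000

Answer: 10101100001000 (11016)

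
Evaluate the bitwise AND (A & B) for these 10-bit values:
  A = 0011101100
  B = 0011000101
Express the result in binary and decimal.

Apply & to each column (1 only where both bits are 1):
  0011101100
& 0011000101
------------
  0011000100

Answer: 0011000100 (196)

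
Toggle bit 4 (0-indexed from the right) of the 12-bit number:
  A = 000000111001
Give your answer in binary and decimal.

Mask = 1 << 4 = 000000010000
Bit 4 of A is 1; XOR with the mask flips it to 0.
  000000111001
^ 000000010000
--------------
  000000101001

Answer: 000000101001 (41)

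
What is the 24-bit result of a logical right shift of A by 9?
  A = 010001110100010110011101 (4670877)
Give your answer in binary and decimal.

Logical shift right by 9: drop the bottom 9 bit(s), prepend 9 zero(s) on the left.
  010001110100010110011101  ->  keep [010001110100010], discard [110011101], prepend 000000000
= 000000000010001110100010

Answer: 000000000010001110100010 (9122)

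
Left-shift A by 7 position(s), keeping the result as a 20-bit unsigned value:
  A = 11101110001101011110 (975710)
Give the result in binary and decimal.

Shift left by 7: drop the top 7 bit(s), append 7 zero(s) on the right.
  11101110001101011110  ->  discard [1110111], keep [0001101011110], append 0000000
= 00011010111100000000

Answer: 00011010111100000000 (110336)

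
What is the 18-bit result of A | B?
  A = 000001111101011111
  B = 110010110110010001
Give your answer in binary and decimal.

Apply | to each column (1 where either bit is 1):
  000001111101011111
| 110010110110010001
--------------------
  110011111111011111

Answer: 110011111111011111 (212959)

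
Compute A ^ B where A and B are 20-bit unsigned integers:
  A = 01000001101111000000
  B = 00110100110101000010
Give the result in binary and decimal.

Apply ^ to each column (1 where bits differ):
  01000001101111000000
^ 00110100110101000010
----------------------
  01110101011010000010

Answer: 01110101011010000010 (480898)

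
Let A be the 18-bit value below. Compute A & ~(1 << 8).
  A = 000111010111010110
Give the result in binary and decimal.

Mask = ~(1 << 8) = 111111111011111111
Bit 8 of A is 1, so AND-ing with the mask clears it to 0.
  000111010111010110
& 111111111011111111
--------------------
  000111010011010110

Answer: 000111010011010110 (29910)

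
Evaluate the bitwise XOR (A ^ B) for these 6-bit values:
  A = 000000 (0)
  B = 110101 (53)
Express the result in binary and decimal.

Apply ^ to each column (1 where bits differ):
  000000
^ 110101
--------
  110101

Answer: 110101 (53)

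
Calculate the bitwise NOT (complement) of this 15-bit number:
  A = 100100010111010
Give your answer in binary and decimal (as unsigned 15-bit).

Flip each bit (0->1, 1->0):
  100100010111010
  011011101000101

Answer: 011011101000101 (14149)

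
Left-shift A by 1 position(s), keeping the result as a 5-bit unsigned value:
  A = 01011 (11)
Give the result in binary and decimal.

Shift left by 1: drop the top 1 bit(s), append 1 zero(s) on the right.
  01011  ->  discard [0], keep [1011], append 0
= 10110

Answer: 10110 (22)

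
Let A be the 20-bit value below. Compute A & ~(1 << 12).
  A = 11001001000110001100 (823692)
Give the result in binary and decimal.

Mask = ~(1 << 12) = 11111110111111111111
Bit 12 of A is 1, so AND-ing with the mask clears it to 0.
  11001001000110001100
& 11111110111111111111
----------------------
  11001000000110001100

Answer: 11001000000110001100 (819596)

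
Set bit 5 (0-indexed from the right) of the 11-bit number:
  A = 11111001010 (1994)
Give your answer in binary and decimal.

Mask = 1 << 5 = 00000100000
Bit 5 of A is 0, so OR-ing with the mask flips it to 1.
  11111001010
| 00000100000
-------------
  11111101010

Answer: 11111101010 (2026)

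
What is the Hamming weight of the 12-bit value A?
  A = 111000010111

111000010111
1-bits at positions (from bit 0 = LSB): 0, 1, 2, 4, 9, 10, 11
Count = 7

Answer: 7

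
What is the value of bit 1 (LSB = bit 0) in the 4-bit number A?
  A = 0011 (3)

Bit 1 is the 2nd from the right.
  0011
    ^
That bit is 1.

Answer: 1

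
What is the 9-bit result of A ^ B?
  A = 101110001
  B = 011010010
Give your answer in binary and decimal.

Apply ^ to each column (1 where bits differ):
  101110001
^ 011010010
-----------
  110100011

Answer: 110100011 (419)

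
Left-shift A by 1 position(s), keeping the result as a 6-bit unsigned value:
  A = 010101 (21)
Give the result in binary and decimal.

Shift left by 1: drop the top 1 bit(s), append 1 zero(s) on the right.
  010101  ->  discard [0], keep [10101], append 0
= 101010

Answer: 101010 (42)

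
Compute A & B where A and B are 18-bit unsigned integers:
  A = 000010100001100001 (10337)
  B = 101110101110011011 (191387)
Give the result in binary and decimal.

Apply & to each column (1 only where both bits are 1):
  000010100001100001
& 101110101110011011
--------------------
  000010100000000001

Answer: 000010100000000001 (10241)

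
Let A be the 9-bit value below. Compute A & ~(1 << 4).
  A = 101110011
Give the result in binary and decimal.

Mask = ~(1 << 4) = 111101111
Bit 4 of A is 1, so AND-ing with the mask clears it to 0.
  101110011
& 111101111
-----------
  101100011

Answer: 101100011 (355)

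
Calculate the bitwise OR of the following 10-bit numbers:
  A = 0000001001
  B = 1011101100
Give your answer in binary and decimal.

Apply | to each column (1 where either bit is 1):
  0000001001
| 1011101100
------------
  1011101101

Answer: 1011101101 (749)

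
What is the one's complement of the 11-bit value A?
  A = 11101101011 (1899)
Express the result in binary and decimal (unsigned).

Flip each bit (0->1, 1->0):
  11101101011
  00010010100

Answer: 00010010100 (148)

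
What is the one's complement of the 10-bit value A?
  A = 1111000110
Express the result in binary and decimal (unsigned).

Flip each bit (0->1, 1->0):
  1111000110
  0000111001

Answer: 0000111001 (57)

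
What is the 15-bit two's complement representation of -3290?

1. Binary of +3290:  000110011011010
2. Invert bits:     111001100100101
3. Add 1:           111001100100110

Answer: 111001100100110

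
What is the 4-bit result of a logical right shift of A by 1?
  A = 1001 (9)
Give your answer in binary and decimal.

Logical shift right by 1: drop the bottom 1 bit(s), prepend 1 zero(s) on the left.
  1001  ->  keep [100], discard [1], prepend 0
= 0100

Answer: 0100 (4)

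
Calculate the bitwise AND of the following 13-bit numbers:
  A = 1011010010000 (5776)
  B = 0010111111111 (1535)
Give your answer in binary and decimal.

Apply & to each column (1 only where both bits are 1):
  1011010010000
& 0010111111111
---------------
  0010010010000

Answer: 0010010010000 (1168)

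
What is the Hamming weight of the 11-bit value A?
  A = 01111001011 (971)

01111001011
1-bits at positions (from bit 0 = LSB): 0, 1, 3, 6, 7, 8, 9
Count = 7

Answer: 7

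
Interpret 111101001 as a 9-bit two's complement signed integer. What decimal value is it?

MSB is 1, so the value is negative. Find the magnitude:
1. Invert bits:  000010110
2. Add 1:        000010111  = 23
3. Apply sign:   -23

Answer: -23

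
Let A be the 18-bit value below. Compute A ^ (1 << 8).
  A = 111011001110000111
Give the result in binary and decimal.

Mask = 1 << 8 = 000000000100000000
Bit 8 of A is 1; XOR with the mask flips it to 0.
  111011001110000111
^ 000000000100000000
--------------------
  111011001010000111

Answer: 111011001010000111 (242311)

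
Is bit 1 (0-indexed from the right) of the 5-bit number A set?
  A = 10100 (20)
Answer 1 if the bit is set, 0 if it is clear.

Bit 1 is the 2nd from the right.
  10100
     ^
That bit is 0.

Answer: 0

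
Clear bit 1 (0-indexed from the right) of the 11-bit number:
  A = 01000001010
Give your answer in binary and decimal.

Mask = ~(1 << 1) = 11111111101
Bit 1 of A is 1, so AND-ing with the mask clears it to 0.
  01000001010
& 11111111101
-------------
  01000001000

Answer: 01000001000 (520)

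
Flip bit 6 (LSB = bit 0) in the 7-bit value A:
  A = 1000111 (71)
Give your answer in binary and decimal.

Mask = 1 << 6 = 1000000
Bit 6 of A is 1; XOR with the mask flips it to 0.
  1000111
^ 1000000
---------
  0000111

Answer: 0000111 (7)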